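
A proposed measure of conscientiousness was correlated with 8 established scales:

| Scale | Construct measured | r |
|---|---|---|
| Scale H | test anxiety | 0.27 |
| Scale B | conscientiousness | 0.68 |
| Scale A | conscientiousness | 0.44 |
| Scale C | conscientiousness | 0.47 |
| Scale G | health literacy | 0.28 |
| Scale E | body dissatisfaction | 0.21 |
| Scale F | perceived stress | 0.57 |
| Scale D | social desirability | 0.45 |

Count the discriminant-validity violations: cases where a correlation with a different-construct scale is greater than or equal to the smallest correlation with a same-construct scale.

2

Convergent (same construct = conscientiousness): Scale B, Scale A, Scale C.
Smallest convergent = 0.44. Discriminant values: 0.27, 0.28, 0.21, 0.57, 0.45; count ≥ 0.44 → 2.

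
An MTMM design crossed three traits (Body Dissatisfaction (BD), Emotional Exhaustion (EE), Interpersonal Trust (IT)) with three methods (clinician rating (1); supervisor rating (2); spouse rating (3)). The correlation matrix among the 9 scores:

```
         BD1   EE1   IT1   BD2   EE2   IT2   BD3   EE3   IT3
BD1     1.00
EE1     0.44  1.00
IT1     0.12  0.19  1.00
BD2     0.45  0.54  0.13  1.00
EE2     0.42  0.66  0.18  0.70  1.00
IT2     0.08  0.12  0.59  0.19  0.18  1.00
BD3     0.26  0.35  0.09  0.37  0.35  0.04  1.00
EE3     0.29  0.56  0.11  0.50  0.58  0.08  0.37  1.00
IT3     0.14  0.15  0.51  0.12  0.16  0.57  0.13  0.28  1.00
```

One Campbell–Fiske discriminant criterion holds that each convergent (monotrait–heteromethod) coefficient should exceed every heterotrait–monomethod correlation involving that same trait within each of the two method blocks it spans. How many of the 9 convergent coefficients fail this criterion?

Checking each validity diagonal entry against its comparison values:
BD (methods 1·2): 0.45 vs {0.44, 0.70, 0.12, 0.19} → fail.
BD (methods 1·3): 0.26 vs {0.44, 0.37, 0.12, 0.13} → fail.
BD (methods 2·3): 0.37 vs {0.70, 0.37, 0.19, 0.13} → fail.
EE (methods 1·2): 0.66 vs {0.44, 0.70, 0.19, 0.18} → fail.
EE (methods 1·3): 0.56 vs {0.44, 0.37, 0.19, 0.28} → pass.
EE (methods 2·3): 0.58 vs {0.70, 0.37, 0.18, 0.28} → fail.
IT (methods 1·2): 0.59 vs {0.12, 0.19, 0.19, 0.18} → pass.
IT (methods 1·3): 0.51 vs {0.12, 0.13, 0.19, 0.28} → pass.
IT (methods 2·3): 0.57 vs {0.19, 0.13, 0.18, 0.28} → pass.
5 of 9 fail.

5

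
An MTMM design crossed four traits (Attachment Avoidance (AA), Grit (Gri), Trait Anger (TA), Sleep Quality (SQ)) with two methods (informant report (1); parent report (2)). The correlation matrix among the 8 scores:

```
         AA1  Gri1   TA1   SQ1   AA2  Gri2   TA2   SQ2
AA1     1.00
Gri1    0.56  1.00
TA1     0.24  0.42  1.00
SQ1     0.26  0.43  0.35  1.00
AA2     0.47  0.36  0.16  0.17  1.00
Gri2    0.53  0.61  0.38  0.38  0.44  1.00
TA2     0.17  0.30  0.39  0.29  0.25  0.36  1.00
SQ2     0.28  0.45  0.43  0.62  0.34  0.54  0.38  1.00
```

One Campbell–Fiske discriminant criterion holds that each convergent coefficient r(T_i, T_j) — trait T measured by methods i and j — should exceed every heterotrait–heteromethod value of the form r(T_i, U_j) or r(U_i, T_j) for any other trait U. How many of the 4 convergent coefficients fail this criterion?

Convergent coefficients and their comparison sets:
AA (methods 1·2): 0.47 vs {0.53, 0.36, 0.17, 0.16, 0.28, 0.17} → fail.
Gri (methods 1·2): 0.61 vs {0.36, 0.53, 0.30, 0.38, 0.45, 0.38} → pass.
TA (methods 1·2): 0.39 vs {0.16, 0.17, 0.38, 0.30, 0.43, 0.29} → fail.
SQ (methods 1·2): 0.62 vs {0.17, 0.28, 0.38, 0.45, 0.29, 0.43} → pass.
2 of 4 fail.

2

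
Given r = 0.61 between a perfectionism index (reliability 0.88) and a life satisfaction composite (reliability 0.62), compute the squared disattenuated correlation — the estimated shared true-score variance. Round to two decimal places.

0.68

Disattenuated r = 0.61 / √(0.88 × 0.62) = 0.61 / 0.7386 = 0.8259.
Shared true-score variance = 0.8259² = 0.6821 ≈ 0.68.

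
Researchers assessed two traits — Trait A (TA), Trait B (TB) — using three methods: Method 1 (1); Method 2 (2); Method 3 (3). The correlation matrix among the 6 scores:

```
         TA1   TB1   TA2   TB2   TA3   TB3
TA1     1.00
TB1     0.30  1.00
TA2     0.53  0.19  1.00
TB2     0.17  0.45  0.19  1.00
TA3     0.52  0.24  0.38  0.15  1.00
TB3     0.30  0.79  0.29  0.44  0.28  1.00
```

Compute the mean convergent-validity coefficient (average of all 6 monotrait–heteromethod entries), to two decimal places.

0.52

Convergent values: 0.53, 0.52, 0.38, 0.45, 0.79, 0.44; mean = 3.11/6 = 0.52.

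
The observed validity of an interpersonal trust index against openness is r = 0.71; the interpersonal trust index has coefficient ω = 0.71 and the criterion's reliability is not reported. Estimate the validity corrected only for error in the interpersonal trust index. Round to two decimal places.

0.84

Single correction: r_c = r_obs / √r_xx = 0.71 / √0.71 = 0.71 / 0.8426 ≈ 0.84.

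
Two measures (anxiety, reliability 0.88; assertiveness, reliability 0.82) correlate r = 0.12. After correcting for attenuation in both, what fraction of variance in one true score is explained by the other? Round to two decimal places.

Disattenuated r = 0.12 / √(0.88 × 0.82) = 0.12 / 0.8495 = 0.1413.
Shared true-score variance = 0.1413² = 0.0200 ≈ 0.02.

0.02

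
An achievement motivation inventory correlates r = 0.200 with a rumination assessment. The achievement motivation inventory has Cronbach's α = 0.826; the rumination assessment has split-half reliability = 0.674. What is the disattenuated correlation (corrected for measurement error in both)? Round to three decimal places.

0.268

r_true = r_obs / √(r_xx · r_yy) = 0.200 / √(0.826 × 0.674) = 0.200 / √0.556724 = 0.200 / 0.7461 ≈ 0.268.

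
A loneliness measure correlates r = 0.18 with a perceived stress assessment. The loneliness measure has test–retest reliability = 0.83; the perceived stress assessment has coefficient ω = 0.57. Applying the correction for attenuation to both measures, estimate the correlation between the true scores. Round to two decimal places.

r_true = r_obs / √(r_xx · r_yy) = 0.18 / √(0.83 × 0.57) = 0.18 / √0.4731 = 0.18 / 0.6878 ≈ 0.26.

0.26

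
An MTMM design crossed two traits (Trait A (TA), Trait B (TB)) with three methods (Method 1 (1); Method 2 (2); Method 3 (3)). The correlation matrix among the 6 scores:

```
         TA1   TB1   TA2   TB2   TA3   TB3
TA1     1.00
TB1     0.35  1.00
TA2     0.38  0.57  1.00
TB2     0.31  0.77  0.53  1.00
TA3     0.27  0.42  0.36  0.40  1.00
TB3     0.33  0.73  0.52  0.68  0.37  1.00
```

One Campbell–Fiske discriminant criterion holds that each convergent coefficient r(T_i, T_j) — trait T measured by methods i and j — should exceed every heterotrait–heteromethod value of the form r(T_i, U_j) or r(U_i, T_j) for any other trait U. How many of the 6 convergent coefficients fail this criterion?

Checking each validity diagonal entry against its comparison values:
TA (methods 1·2): 0.38 vs {0.31, 0.57} → fail.
TA (methods 1·3): 0.27 vs {0.33, 0.42} → fail.
TA (methods 2·3): 0.36 vs {0.52, 0.40} → fail.
TB (methods 1·2): 0.77 vs {0.57, 0.31} → pass.
TB (methods 1·3): 0.73 vs {0.42, 0.33} → pass.
TB (methods 2·3): 0.68 vs {0.40, 0.52} → pass.
3 of 6 fail.

3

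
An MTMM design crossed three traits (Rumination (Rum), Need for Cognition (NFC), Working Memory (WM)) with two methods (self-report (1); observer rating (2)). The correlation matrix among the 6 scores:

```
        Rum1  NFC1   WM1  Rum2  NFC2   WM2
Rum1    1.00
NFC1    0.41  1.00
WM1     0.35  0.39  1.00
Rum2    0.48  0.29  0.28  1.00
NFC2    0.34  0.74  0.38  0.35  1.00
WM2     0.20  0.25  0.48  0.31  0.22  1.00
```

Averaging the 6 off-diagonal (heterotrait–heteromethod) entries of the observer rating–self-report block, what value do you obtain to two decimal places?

0.29

HTHM values (method 2 × method 1): 0.29, 0.28, 0.34, 0.38, 0.20, 0.25; mean = 1.74/6 = 0.29.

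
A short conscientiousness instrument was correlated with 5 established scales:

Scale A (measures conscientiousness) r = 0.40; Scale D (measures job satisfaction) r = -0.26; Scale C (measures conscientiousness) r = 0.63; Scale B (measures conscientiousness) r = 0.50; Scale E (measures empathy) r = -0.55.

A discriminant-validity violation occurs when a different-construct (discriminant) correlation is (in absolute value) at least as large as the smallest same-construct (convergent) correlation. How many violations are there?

1

Convergent (same construct = conscientiousness): Scale A, Scale C, Scale B.
Smallest convergent = 0.40. Discriminant |r|: 0.26, 0.55; count ≥ 0.40 → 1.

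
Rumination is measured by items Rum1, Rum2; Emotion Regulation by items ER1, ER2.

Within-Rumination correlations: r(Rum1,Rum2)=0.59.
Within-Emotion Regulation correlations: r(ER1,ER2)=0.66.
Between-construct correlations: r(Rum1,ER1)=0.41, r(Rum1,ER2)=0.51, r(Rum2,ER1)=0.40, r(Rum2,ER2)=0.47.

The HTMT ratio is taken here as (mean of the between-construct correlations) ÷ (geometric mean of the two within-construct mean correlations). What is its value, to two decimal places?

Mean heterotrait r = 1.79/4 = 0.4475.
Mean within-Rum = 0.59/1 = 0.5900; mean within-ER = 0.66/1 = 0.6600.
Geometric mean = √(0.5900 × 0.6600) = 0.6240.
HTMT = 0.4475 / 0.6240 = 0.72.

0.72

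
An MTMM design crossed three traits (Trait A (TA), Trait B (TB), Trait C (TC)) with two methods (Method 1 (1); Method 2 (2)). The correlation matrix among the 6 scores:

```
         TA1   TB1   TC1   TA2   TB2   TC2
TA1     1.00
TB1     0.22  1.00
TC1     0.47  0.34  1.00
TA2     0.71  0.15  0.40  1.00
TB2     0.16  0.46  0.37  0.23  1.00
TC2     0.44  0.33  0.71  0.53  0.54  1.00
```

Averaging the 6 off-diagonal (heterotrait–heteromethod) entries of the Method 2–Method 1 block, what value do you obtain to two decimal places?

0.31

HTHM values (method 2 × method 1): 0.15, 0.40, 0.16, 0.37, 0.44, 0.33; mean = 1.85/6 = 0.31.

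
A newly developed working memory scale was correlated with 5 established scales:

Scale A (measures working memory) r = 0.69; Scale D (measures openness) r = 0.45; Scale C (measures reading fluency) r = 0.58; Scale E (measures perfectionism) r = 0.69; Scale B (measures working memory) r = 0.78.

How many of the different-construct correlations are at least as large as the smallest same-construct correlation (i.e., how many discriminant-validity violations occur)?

1

Convergent (same construct = working memory): Scale A, Scale B.
Smallest convergent = 0.69. Discriminant values: 0.45, 0.58, 0.69; count ≥ 0.69 → 1.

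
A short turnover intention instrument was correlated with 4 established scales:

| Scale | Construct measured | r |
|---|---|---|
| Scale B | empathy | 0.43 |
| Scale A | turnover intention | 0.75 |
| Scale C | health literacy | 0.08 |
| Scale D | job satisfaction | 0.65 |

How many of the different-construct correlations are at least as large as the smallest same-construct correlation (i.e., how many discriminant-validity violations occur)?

0

Convergent (same construct = turnover intention): Scale A.
Smallest convergent = 0.75. Discriminant values: 0.43, 0.08, 0.65; count ≥ 0.75 → 0.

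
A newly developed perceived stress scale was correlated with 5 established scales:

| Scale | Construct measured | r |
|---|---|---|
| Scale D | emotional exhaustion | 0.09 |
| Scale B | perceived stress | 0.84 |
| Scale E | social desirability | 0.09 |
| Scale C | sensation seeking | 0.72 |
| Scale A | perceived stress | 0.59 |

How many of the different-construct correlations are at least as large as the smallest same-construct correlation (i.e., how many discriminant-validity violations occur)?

1

Convergent (same construct = perceived stress): Scale B, Scale A.
Smallest convergent = 0.59. Discriminant values: 0.09, 0.09, 0.72; count ≥ 0.59 → 1.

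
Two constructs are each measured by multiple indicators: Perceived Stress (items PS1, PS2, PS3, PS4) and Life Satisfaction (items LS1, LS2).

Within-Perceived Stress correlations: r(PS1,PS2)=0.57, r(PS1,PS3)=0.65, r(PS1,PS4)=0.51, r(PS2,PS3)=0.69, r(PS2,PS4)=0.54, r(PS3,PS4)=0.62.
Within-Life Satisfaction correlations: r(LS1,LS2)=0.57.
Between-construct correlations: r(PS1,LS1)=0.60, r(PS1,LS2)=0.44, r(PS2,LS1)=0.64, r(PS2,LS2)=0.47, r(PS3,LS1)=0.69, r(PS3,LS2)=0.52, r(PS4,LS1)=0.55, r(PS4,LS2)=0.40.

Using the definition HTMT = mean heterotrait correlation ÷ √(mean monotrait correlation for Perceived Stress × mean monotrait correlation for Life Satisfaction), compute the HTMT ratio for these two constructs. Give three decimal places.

Between-construct mean = 4.31/8 = 0.5388.
Mean within-PS = 3.58/6 = 0.5967; mean within-LS = 0.57/1 = 0.5700.
Geometric mean = √(0.5967 × 0.5700) = 0.5832.
HTMT = 0.5388 / 0.5832 = 0.924.

0.924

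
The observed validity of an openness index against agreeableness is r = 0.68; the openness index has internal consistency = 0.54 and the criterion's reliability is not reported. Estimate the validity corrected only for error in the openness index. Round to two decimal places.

0.93

Single correction: r_c = r_obs / √r_xx = 0.68 / √0.54 = 0.68 / 0.7348 ≈ 0.93.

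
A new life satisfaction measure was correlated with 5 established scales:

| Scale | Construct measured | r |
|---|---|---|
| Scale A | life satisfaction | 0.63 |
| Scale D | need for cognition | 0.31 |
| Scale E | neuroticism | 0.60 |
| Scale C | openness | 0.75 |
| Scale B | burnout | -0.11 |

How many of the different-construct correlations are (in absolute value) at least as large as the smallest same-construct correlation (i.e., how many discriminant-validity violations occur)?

1

Convergent (same construct = life satisfaction): Scale A.
Smallest convergent = 0.63. Discriminant |r|: 0.31, 0.60, 0.75, 0.11; count ≥ 0.63 → 1.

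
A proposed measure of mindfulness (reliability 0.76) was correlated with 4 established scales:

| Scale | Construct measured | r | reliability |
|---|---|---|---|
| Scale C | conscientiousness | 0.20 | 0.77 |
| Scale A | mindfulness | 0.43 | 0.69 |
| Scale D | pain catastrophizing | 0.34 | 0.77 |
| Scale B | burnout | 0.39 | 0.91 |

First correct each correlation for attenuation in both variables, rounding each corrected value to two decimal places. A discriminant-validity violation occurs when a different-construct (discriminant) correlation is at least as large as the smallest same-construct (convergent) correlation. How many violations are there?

0

Disattenuated r (r / √(r_scale · r_new)):
  Scale C (disc): 0.20 / √(0.77·0.76) = 0.26
  Scale A (conv): 0.43 / √(0.69·0.76) = 0.59
  Scale D (disc): 0.34 / √(0.77·0.76) = 0.44
  Scale B (disc): 0.39 / √(0.91·0.76) = 0.47
Smallest convergent = 0.59. Discriminant values: 0.26, 0.44, 0.47; count ≥ 0.59 → 0.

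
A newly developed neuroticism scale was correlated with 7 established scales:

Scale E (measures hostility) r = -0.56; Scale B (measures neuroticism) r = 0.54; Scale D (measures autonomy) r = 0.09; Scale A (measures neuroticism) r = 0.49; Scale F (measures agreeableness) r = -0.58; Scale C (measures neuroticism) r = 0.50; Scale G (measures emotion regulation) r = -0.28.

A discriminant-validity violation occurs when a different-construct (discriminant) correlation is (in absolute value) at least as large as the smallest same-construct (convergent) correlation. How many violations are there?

Convergent (same construct = neuroticism): Scale B, Scale A, Scale C.
Smallest convergent = 0.49. Discriminant |r|: 0.56, 0.09, 0.58, 0.28; count ≥ 0.49 → 2.

2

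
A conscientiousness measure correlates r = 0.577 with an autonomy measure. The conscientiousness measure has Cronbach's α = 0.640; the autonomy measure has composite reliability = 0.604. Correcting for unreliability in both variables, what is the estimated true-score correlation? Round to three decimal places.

r_true = r_obs / √(r_xx · r_yy) = 0.577 / √(0.640 × 0.604) = 0.577 / √0.386560 = 0.577 / 0.6217 ≈ 0.928.

0.928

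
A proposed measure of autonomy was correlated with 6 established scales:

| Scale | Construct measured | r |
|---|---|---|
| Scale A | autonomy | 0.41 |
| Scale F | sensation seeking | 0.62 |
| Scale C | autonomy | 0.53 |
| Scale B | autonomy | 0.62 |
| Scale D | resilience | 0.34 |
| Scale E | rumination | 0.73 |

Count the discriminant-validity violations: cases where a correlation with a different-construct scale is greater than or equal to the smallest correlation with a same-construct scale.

2

Convergent (same construct = autonomy): Scale A, Scale C, Scale B.
Smallest convergent = 0.41. Discriminant values: 0.62, 0.34, 0.73; count ≥ 0.41 → 2.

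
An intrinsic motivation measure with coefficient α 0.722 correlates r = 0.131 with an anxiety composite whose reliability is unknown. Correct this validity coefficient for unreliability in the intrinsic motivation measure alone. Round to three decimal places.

Single correction: r_c = r_obs / √r_xx = 0.131 / √0.722 = 0.131 / 0.8497 ≈ 0.154.

0.154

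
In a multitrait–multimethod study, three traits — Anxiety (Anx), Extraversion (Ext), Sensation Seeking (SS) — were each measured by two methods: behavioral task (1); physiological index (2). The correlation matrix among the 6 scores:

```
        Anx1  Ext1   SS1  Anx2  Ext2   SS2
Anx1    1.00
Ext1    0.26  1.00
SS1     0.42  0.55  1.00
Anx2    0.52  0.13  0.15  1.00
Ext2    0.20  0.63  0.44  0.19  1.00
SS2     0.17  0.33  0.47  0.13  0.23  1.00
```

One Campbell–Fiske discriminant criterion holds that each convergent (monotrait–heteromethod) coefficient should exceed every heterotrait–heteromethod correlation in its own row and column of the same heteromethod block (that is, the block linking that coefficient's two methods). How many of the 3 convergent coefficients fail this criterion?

0

Convergent coefficients and their comparison sets:
Anx (methods 1·2): 0.52 vs {0.20, 0.13, 0.17, 0.15} → pass.
Ext (methods 1·2): 0.63 vs {0.13, 0.20, 0.33, 0.44} → pass.
SS (methods 1·2): 0.47 vs {0.15, 0.17, 0.44, 0.33} → pass.
0 of 3 fail.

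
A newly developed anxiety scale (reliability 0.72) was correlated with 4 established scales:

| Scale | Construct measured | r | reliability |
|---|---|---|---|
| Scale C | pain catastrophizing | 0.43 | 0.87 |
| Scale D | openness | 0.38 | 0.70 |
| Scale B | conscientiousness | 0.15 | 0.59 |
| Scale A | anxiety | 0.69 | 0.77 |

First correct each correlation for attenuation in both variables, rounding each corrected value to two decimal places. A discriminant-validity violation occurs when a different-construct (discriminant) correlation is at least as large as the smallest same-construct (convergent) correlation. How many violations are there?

0

Disattenuated r (r / √(r_scale · r_new)):
  Scale C (disc): 0.43 / √(0.87·0.72) = 0.54
  Scale D (disc): 0.38 / √(0.70·0.72) = 0.54
  Scale B (disc): 0.15 / √(0.59·0.72) = 0.23
  Scale A (conv): 0.69 / √(0.77·0.72) = 0.93
Smallest convergent = 0.93. Discriminant values: 0.54, 0.54, 0.23; count ≥ 0.93 → 0.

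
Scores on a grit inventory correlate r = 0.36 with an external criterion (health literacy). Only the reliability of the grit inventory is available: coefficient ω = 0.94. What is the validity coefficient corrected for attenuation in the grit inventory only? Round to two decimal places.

0.37

Single correction: r_c = r_obs / √r_xx = 0.36 / √0.94 = 0.36 / 0.9695 ≈ 0.37.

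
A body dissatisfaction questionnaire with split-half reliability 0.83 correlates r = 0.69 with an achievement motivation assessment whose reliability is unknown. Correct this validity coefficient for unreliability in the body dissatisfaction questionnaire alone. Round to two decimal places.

0.76

Single correction: r_c = r_obs / √r_xx = 0.69 / √0.83 = 0.69 / 0.9110 ≈ 0.76.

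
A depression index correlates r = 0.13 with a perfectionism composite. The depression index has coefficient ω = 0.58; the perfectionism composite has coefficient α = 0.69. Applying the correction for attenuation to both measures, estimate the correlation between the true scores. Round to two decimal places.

r_true = r_obs / √(r_xx · r_yy) = 0.13 / √(0.58 × 0.69) = 0.13 / √0.4002 = 0.13 / 0.6326 ≈ 0.21.

0.21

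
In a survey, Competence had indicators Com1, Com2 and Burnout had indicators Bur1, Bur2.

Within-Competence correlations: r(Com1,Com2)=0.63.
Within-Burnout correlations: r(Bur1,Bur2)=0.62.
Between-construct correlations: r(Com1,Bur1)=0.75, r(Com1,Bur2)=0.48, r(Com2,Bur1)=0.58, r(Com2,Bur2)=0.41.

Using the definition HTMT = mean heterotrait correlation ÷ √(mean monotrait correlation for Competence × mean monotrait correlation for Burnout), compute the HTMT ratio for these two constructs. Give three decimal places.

0.888

Mean heterotrait r = 2.22/4 = 0.5550.
Mean within-Com = 0.63/1 = 0.6300; mean within-Bur = 0.62/1 = 0.6200.
Geometric mean = √(0.6300 × 0.6200) = 0.6250.
HTMT = 0.5550 / 0.6250 = 0.888.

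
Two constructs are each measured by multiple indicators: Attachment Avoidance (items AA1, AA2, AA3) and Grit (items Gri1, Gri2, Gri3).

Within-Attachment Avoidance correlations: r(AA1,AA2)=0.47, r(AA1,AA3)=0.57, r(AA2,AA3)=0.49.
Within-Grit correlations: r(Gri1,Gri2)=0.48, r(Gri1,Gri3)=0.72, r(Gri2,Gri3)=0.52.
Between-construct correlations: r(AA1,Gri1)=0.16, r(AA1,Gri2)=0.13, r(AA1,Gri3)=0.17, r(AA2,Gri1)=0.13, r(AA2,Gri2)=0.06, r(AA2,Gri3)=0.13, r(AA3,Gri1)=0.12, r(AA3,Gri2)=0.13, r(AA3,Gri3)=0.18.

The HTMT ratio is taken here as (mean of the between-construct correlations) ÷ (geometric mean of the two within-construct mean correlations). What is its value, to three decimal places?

Between-construct mean = 1.21/9 = 0.1344.
Mean within-AA = 1.53/3 = 0.5100; mean within-Gri = 1.72/3 = 0.5733.
Geometric mean = √(0.5100 × 0.5733) = 0.5407.
HTMT = 0.1344 / 0.5407 = 0.249.

0.249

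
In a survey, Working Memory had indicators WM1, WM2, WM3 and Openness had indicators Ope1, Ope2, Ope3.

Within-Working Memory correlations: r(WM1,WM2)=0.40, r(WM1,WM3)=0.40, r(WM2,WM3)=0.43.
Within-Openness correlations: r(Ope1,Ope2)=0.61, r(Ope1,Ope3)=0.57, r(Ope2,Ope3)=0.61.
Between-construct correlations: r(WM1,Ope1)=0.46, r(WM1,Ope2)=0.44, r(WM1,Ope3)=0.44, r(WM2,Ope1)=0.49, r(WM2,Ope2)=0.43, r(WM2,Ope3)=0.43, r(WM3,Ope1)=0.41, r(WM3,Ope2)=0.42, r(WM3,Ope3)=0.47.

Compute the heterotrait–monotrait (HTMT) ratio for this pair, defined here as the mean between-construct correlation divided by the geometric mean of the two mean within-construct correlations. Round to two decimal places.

Mean heterotrait r = 3.99/9 = 0.4433.
Mean within-WM = 1.23/3 = 0.4100; mean within-Ope = 1.79/3 = 0.5967.
Geometric mean = √(0.4100 × 0.5967) = 0.4946.
HTMT = 0.4433 / 0.4946 = 0.90.

0.90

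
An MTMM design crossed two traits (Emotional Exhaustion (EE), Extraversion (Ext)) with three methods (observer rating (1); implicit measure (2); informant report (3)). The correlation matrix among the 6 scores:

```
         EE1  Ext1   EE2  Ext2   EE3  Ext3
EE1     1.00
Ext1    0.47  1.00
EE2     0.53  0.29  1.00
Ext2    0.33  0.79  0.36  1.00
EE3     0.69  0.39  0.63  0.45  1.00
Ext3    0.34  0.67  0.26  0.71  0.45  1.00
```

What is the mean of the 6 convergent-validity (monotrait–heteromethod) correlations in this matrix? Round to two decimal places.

Convergent values: 0.53, 0.69, 0.63, 0.79, 0.67, 0.71; mean = 4.02/6 = 0.67.

0.67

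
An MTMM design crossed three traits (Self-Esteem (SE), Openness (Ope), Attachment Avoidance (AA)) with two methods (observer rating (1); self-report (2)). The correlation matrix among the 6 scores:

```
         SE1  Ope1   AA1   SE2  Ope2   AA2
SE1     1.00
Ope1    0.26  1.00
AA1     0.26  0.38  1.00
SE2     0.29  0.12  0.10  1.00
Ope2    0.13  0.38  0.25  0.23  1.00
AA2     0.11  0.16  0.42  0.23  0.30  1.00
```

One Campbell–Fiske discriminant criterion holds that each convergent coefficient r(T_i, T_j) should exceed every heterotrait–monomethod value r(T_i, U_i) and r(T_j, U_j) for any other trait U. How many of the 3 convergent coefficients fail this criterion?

Checking each validity diagonal entry against its comparison values:
SE (methods 1·2): 0.29 vs {0.26, 0.23, 0.26, 0.23} → pass.
Ope (methods 1·2): 0.38 vs {0.26, 0.23, 0.38, 0.30} → fail.
AA (methods 1·2): 0.42 vs {0.26, 0.23, 0.38, 0.30} → pass.
1 of 3 fail.

1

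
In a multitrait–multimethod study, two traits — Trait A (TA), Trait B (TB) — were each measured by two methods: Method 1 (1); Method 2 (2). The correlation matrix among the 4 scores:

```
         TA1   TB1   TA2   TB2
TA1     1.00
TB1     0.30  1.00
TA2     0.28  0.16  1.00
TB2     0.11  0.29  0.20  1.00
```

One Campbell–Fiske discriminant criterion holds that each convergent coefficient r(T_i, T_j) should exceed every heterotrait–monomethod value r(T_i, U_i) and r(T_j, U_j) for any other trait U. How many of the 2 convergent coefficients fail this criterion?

Convergent coefficients and their comparison sets:
TA (methods 1·2): 0.28 vs {0.30, 0.20} → fail.
TB (methods 1·2): 0.29 vs {0.30, 0.20} → fail.
2 of 2 fail.

2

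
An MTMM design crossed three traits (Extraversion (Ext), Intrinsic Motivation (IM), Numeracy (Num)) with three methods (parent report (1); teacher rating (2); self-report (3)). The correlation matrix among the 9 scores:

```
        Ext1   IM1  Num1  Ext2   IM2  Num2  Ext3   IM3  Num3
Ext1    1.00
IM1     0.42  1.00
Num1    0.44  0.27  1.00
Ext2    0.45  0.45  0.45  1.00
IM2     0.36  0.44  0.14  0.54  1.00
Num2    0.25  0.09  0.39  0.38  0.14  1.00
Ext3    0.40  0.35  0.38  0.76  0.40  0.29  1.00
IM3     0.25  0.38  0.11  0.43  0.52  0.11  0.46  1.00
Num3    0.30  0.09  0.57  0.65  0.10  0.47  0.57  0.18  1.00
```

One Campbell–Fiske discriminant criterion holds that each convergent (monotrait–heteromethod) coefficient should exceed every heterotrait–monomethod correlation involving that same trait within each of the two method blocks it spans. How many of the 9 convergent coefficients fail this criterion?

8

Convergent coefficients and their comparison sets:
Ext (methods 1·2): 0.45 vs {0.42, 0.54, 0.44, 0.38} → fail.
Ext (methods 1·3): 0.40 vs {0.42, 0.46, 0.44, 0.57} → fail.
Ext (methods 2·3): 0.76 vs {0.54, 0.46, 0.38, 0.57} → pass.
IM (methods 1·2): 0.44 vs {0.42, 0.54, 0.27, 0.14} → fail.
IM (methods 1·3): 0.38 vs {0.42, 0.46, 0.27, 0.18} → fail.
IM (methods 2·3): 0.52 vs {0.54, 0.46, 0.14, 0.18} → fail.
Num (methods 1·2): 0.39 vs {0.44, 0.38, 0.27, 0.14} → fail.
Num (methods 1·3): 0.57 vs {0.44, 0.57, 0.27, 0.18} → fail.
Num (methods 2·3): 0.47 vs {0.38, 0.57, 0.14, 0.18} → fail.
8 of 9 fail.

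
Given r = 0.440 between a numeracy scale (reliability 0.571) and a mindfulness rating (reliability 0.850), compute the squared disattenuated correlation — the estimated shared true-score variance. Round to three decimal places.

0.399

Disattenuated r = 0.440 / √(0.571 × 0.850) = 0.440 / 0.6967 = 0.6315.
Shared true-score variance = 0.6315² = 0.3988 ≈ 0.399.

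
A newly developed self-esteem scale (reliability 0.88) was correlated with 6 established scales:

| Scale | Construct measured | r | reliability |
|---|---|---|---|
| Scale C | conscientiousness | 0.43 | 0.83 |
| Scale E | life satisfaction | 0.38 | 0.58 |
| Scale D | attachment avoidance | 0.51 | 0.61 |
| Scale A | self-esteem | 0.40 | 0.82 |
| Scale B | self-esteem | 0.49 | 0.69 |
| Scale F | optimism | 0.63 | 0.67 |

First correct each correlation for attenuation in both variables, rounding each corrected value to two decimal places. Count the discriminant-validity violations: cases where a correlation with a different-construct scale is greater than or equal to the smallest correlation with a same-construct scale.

4

Disattenuated r (r / √(r_scale · r_new)):
  Scale C (disc): 0.43 / √(0.83·0.88) = 0.50
  Scale E (disc): 0.38 / √(0.58·0.88) = 0.53
  Scale D (disc): 0.51 / √(0.61·0.88) = 0.70
  Scale A (conv): 0.40 / √(0.82·0.88) = 0.47
  Scale B (conv): 0.49 / √(0.69·0.88) = 0.63
  Scale F (disc): 0.63 / √(0.67·0.88) = 0.82
Smallest convergent = 0.47. Discriminant values: 0.50, 0.53, 0.70, 0.82; count ≥ 0.47 → 4.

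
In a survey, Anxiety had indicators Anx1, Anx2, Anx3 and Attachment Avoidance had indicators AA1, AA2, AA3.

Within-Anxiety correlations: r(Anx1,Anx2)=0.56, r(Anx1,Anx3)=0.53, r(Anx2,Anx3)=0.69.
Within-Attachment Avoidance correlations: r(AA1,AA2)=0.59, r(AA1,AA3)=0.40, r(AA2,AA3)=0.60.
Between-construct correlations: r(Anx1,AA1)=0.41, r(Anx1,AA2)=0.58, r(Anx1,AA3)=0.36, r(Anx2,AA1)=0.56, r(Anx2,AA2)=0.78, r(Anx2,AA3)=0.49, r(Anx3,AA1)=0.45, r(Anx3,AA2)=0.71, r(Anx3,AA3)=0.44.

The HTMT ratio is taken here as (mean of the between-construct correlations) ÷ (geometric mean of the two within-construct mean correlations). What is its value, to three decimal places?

0.947

Mean between = 4.78/9 = 0.5311.
Mean within-Anx = 1.78/3 = 0.5933; mean within-AA = 1.59/3 = 0.5300.
Geometric mean = √(0.5933 × 0.5300) = 0.5608.
HTMT = 0.5311 / 0.5608 = 0.947.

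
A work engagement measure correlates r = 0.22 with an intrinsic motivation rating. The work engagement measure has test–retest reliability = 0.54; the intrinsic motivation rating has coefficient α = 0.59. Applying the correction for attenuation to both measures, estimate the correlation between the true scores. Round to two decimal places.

0.39

r_true = r_obs / √(r_xx · r_yy) = 0.22 / √(0.54 × 0.59) = 0.22 / √0.3186 = 0.22 / 0.5644 ≈ 0.39.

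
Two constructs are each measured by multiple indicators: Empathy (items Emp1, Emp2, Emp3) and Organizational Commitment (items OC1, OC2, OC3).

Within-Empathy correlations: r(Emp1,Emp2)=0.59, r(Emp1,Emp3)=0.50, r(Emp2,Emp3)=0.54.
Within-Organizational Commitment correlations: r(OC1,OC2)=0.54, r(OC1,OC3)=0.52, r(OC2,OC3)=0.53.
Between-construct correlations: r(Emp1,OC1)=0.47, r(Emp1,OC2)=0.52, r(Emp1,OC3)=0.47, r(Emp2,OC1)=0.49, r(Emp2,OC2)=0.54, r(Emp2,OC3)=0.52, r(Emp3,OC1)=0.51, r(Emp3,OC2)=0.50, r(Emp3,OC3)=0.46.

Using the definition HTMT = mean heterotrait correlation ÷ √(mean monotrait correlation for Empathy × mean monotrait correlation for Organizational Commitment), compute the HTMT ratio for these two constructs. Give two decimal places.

0.93

Mean between = 4.48/9 = 0.4978.
Mean within-Emp = 1.63/3 = 0.5433; mean within-OC = 1.59/3 = 0.5300.
Geometric mean = √(0.5433 × 0.5300) = 0.5366.
HTMT = 0.4978 / 0.5366 = 0.93.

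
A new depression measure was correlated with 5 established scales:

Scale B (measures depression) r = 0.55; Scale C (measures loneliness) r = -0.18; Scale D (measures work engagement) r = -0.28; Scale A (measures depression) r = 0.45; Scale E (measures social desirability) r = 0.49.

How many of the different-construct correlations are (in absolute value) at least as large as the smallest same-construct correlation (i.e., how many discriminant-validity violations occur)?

Convergent (same construct = depression): Scale B, Scale A.
Smallest convergent = 0.45. Discriminant |r|: 0.18, 0.28, 0.49; count ≥ 0.45 → 1.

1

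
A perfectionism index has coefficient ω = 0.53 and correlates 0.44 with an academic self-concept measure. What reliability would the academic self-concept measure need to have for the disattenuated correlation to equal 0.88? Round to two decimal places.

0.47

r_true = r_obs / √(r_xx · r_yy) ⇒ 0.88 = 0.44 / √(0.53 · r_yy).
√(0.53 · r_yy) = 0.44 / 0.88 = 0.5000; 0.53 · r_yy = 0.2500; r_yy = 0.2500 / 0.53 ≈ 0.47.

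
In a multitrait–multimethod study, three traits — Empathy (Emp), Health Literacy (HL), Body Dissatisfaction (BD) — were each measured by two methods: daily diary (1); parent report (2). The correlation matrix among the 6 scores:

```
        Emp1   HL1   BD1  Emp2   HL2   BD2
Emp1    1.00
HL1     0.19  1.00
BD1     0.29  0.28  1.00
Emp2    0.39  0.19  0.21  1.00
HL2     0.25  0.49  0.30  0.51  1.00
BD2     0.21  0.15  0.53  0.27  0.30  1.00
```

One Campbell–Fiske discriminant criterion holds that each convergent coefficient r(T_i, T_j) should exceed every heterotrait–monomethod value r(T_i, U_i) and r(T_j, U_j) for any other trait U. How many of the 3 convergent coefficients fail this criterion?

Each convergent coefficient versus the relevant comparison correlations:
Emp (methods 1·2): 0.39 vs {0.19, 0.51, 0.29, 0.27} → fail.
HL (methods 1·2): 0.49 vs {0.19, 0.51, 0.28, 0.30} → fail.
BD (methods 1·2): 0.53 vs {0.29, 0.27, 0.28, 0.30} → pass.
2 of 3 fail.

2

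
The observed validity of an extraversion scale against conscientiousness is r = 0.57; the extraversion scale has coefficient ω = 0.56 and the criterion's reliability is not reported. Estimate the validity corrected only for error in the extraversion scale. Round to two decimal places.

Single correction: r_c = r_obs / √r_xx = 0.57 / √0.56 = 0.57 / 0.7483 ≈ 0.76.

0.76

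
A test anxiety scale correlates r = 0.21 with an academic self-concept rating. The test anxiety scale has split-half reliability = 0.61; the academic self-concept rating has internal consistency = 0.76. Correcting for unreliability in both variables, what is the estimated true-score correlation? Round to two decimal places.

0.31

r_true = r_obs / √(r_xx · r_yy) = 0.21 / √(0.61 × 0.76) = 0.21 / √0.4636 = 0.21 / 0.6809 ≈ 0.31.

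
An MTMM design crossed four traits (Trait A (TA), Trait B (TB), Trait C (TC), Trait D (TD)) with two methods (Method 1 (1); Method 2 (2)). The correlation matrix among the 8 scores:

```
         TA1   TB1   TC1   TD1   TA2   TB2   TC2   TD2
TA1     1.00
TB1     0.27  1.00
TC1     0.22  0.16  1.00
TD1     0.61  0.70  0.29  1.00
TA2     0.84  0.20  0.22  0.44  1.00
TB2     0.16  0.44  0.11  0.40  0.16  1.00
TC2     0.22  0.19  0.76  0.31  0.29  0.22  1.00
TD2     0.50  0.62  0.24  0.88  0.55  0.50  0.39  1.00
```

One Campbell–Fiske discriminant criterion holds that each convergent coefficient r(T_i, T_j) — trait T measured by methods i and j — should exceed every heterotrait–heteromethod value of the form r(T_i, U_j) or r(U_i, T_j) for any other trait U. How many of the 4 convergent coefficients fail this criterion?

Convergent coefficients and their comparison sets:
TA (methods 1·2): 0.84 vs {0.16, 0.20, 0.22, 0.22, 0.50, 0.44} → pass.
TB (methods 1·2): 0.44 vs {0.20, 0.16, 0.19, 0.11, 0.62, 0.40} → fail.
TC (methods 1·2): 0.76 vs {0.22, 0.22, 0.11, 0.19, 0.24, 0.31} → pass.
TD (methods 1·2): 0.88 vs {0.44, 0.50, 0.40, 0.62, 0.31, 0.24} → pass.
1 of 4 fail.

1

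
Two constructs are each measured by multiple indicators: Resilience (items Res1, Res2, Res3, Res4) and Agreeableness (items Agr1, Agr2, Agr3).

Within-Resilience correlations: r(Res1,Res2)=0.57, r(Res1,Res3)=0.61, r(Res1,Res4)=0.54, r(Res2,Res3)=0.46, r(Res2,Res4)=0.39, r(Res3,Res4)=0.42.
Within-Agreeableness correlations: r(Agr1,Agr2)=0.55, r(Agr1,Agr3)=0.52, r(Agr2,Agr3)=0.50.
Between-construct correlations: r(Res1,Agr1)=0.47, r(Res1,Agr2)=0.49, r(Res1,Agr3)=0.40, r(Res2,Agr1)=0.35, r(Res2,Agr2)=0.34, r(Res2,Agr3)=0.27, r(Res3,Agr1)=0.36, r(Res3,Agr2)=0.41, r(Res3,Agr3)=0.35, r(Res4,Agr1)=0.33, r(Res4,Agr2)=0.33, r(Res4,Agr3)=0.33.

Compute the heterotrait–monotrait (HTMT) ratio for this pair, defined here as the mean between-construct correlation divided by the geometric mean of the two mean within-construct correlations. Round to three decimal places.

0.723

Mean heterotrait r = 4.43/12 = 0.3692.
Mean within-Res = 2.99/6 = 0.4983; mean within-Agr = 1.57/3 = 0.5233.
Geometric mean = √(0.4983 × 0.5233) = 0.5106.
HTMT = 0.3692 / 0.5106 = 0.723.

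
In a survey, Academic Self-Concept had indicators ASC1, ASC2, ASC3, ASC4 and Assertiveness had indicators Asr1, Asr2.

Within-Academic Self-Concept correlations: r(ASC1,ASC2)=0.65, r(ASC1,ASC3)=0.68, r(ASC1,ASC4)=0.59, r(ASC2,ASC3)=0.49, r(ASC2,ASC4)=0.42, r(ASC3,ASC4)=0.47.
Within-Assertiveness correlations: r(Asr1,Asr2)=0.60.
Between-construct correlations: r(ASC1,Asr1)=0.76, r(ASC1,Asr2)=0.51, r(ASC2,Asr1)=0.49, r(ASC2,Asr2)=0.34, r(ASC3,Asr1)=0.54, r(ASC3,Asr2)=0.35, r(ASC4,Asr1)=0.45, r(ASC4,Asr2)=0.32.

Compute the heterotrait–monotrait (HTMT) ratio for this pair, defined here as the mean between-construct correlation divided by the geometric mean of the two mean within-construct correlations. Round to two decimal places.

Mean between = 3.76/8 = 0.4700.
Mean within-ASC = 3.30/6 = 0.5500; mean within-Asr = 0.60/1 = 0.6000.
Geometric mean = √(0.5500 × 0.6000) = 0.5745.
HTMT = 0.4700 / 0.5745 = 0.82.

0.82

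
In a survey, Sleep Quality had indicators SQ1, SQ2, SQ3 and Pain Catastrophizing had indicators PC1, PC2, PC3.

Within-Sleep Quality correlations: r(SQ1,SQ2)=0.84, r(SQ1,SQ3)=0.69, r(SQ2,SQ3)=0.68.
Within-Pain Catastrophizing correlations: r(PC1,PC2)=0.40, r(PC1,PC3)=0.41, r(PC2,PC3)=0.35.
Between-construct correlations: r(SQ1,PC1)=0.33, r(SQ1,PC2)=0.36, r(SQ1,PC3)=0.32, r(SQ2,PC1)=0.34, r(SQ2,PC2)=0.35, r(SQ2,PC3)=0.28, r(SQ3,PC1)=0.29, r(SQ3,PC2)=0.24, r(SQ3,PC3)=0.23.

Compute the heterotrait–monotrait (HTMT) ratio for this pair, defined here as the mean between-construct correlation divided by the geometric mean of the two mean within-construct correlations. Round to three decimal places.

Between-construct mean = 2.74/9 = 0.3044.
Mean within-SQ = 2.21/3 = 0.7367; mean within-PC = 1.16/3 = 0.3867.
Geometric mean = √(0.7367 × 0.3867) = 0.5337.
HTMT = 0.3044 / 0.5337 = 0.570.

0.570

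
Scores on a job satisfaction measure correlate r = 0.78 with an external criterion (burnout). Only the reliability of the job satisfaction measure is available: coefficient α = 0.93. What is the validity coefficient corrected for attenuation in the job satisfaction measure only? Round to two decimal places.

0.81

Single correction: r_c = r_obs / √r_xx = 0.78 / √0.93 = 0.78 / 0.9644 ≈ 0.81.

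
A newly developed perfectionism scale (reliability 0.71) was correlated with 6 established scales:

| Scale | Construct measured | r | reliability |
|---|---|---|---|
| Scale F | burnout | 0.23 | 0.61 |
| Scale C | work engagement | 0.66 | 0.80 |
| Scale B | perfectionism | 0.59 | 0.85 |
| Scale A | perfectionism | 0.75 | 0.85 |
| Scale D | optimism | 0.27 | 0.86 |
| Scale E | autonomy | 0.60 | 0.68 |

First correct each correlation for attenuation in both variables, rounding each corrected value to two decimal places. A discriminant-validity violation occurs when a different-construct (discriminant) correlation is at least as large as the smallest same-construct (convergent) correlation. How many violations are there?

Disattenuated r (r / √(r_scale · r_new)):
  Scale F (disc): 0.23 / √(0.61·0.71) = 0.35
  Scale C (disc): 0.66 / √(0.80·0.71) = 0.88
  Scale B (conv): 0.59 / √(0.85·0.71) = 0.76
  Scale A (conv): 0.75 / √(0.85·0.71) = 0.97
  Scale D (disc): 0.27 / √(0.86·0.71) = 0.35
  Scale E (disc): 0.60 / √(0.68·0.71) = 0.86
Smallest convergent = 0.76. Discriminant values: 0.35, 0.88, 0.35, 0.86; count ≥ 0.76 → 2.

2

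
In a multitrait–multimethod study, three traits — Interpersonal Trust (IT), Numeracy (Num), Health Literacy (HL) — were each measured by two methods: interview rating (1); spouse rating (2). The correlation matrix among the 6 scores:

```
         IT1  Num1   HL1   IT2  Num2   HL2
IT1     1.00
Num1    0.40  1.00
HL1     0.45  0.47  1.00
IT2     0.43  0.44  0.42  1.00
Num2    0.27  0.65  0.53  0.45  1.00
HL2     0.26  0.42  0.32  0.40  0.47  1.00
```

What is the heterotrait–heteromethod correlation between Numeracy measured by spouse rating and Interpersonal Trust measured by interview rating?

Different traits and methods: r(Num2, IT1) = 0.27.

0.27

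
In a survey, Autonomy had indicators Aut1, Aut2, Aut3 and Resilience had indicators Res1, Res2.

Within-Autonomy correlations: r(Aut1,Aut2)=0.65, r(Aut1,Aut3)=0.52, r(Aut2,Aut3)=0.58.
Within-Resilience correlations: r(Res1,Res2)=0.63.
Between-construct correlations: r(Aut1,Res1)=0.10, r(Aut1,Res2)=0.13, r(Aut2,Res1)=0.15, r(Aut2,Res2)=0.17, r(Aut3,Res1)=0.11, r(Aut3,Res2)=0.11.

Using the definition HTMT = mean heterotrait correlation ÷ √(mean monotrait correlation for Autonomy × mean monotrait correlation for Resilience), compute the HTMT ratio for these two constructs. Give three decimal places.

0.212

Mean between = 0.77/6 = 0.1283.
Mean within-Aut = 1.75/3 = 0.5833; mean within-Res = 0.63/1 = 0.6300.
Geometric mean = √(0.5833 × 0.6300) = 0.6062.
HTMT = 0.1283 / 0.6062 = 0.212.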